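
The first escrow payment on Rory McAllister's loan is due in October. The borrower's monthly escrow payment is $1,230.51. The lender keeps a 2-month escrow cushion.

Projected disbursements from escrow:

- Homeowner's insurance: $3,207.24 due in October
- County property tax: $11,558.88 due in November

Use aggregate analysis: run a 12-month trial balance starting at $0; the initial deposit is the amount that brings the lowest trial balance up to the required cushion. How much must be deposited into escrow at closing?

$14,766.12

Cushion = 2 × $1,230.51 = $2,461.02
Trial balance (start $0, +$1,230.51 each month, − disbursements):
  Oct: +$1,230.51 − $3,207.24 → -$1,976.73
  Nov: +$1,230.51 − $11,558.88 → -$12,305.10
  Dec: +$1,230.51 → -$11,074.59
  Jan: +$1,230.51 → -$9,844.08
  Feb: +$1,230.51 → -$8,613.57
  Mar: +$1,230.51 → -$7,383.06
  Apr: +$1,230.51 → -$6,152.55
  May: +$1,230.51 → -$4,922.04
  Jun: +$1,230.51 → -$3,691.53
  Jul: +$1,230.51 → -$2,461.02
  Aug: +$1,230.51 → -$1,230.51
  Sep: +$1,230.51 → $0.00
Lowest trial balance = -$12,305.10 (Nov)
Initial deposit = cushion − low point = $2,461.02 − (-$12,305.10) = $14,766.12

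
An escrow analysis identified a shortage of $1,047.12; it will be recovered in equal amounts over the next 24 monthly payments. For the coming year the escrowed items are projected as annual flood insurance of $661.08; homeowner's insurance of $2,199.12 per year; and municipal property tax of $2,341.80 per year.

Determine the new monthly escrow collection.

Flood insurance: $661.08
Homeowner's insurance: $2,199.12
Municipal property tax: $2,341.80
Total annual escrow = $661.08 + $2,199.12 + $2,341.80 = $5,202.00
Base monthly escrow = $5,202.00 / 12 = $433.50
Shortage spread = $1,047.12 / 24 = $43.63/mo
New monthly escrow = $433.50 + $43.63 = $477.13

$477.13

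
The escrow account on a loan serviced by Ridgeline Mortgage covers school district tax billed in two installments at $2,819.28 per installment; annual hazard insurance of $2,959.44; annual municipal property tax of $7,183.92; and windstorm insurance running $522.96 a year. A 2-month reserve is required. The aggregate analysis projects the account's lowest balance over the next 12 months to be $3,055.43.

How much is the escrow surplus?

School district tax = $2,819.28 × 2 = $5,638.56/yr
Hazard insurance = $2,959.44/yr
Municipal property tax = $7,183.92/yr
Windstorm insurance = $522.96/yr
Total annual escrow = $5,638.56 + $2,959.44 + $7,183.92 + $522.96 = $16,304.88
Base monthly escrow = $16,304.88 ÷ 12 = $1,358.74
Cushion = 2 × $1,358.74 = $2,717.48
Surplus = $3,055.43 − $2,717.48 = $337.95

$337.95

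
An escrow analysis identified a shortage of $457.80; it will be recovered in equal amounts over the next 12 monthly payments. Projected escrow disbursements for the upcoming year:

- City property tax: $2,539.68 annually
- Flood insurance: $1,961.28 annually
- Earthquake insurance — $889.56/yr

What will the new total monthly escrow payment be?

$487.36

City property tax = $2,539.68 per year
Flood insurance = $1,961.28 per year
Earthquake insurance = $889.56 per year
Annual escrow total = $2,539.68 + $1,961.28 + $889.56 = $5,390.52
Base monthly escrow = $5,390.52 / 12 = $449.21
Shortage per month = $457.80 ÷ 12 = $38.15
Adjusted monthly = $449.21 + $38.15 = $487.36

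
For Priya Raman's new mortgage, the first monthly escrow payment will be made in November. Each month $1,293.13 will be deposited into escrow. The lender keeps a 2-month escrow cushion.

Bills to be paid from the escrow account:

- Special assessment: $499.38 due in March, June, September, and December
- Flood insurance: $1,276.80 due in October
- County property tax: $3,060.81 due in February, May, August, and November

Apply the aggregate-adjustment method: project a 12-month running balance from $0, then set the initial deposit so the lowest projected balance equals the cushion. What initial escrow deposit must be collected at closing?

Cushion = 2 × $1,293.13 = $2,586.26
Trial balance (start $0, +$1,293.13 each month, − disbursements):
  Nov: +$1,293.13 − $3,060.81 → -$1,767.68
  Dec: +$1,293.13 − $499.38 → -$973.93
  Jan: +$1,293.13 → $319.20
  Feb: +$1,293.13 − $3,060.81 → -$1,448.48
  Mar: +$1,293.13 − $499.38 → -$654.73
  Apr: +$1,293.13 → $638.40
  May: +$1,293.13 − $3,060.81 → -$1,129.28
  Jun: +$1,293.13 − $499.38 → -$335.53
  Jul: +$1,293.13 → $957.60
  Aug: +$1,293.13 − $3,060.81 → -$810.08
  Sep: +$1,293.13 − $499.38 → -$16.33
  Oct: +$1,293.13 − $1,276.80 → $0.00
Lowest trial balance = -$1,767.68 (Nov)
Initial deposit = cushion − low point = $2,586.26 − (-$1,767.68) = $4,353.94

$4,353.94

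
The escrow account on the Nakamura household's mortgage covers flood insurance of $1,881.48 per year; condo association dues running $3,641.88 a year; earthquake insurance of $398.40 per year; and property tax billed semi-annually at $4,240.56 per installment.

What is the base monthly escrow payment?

Flood insurance: $1,881.48/yr
Condo association dues: $3,641.88/yr
Earthquake insurance: $398.40/yr
Property tax: $4,240.56 × 2 = $8,481.12/yr
Total annual escrow = $1,881.48 + $3,641.88 + $398.40 + $8,481.12 = $14,402.88
Base monthly escrow = $14,402.88 / 12 = $1,200.24

$1,200.24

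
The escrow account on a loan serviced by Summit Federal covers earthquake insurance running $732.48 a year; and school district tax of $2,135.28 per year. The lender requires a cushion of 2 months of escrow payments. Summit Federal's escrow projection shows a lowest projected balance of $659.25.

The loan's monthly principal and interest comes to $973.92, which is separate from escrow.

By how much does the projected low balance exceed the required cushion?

$181.29

Earthquake insurance = $732.48
School district tax = $2,135.28
Yearly total = $732.48 + $2,135.28 = $2,867.76
Base monthly escrow = $2,867.76 / 12 = $238.98
Required reserve = 2 × $238.98 = $477.96
Surplus = $659.25 − $477.96 = $181.29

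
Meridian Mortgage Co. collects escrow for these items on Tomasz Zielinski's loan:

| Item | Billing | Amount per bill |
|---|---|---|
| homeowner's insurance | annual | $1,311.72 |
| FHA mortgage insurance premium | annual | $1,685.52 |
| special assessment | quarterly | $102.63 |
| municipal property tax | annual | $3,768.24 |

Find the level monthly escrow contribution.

$598.00

Homeowner's insurance — $1,311.72 annually
FHA mortgage insurance premium — $1,685.52 annually
Special assessment — $102.63 × 4 = $410.52 annually
Municipal property tax — $3,768.24 annually
Annual escrow total = $1,311.72 + $1,685.52 + $410.52 + $3,768.24 = $7,176.00
Base monthly escrow = $7,176.00 ÷ 12 = $598.00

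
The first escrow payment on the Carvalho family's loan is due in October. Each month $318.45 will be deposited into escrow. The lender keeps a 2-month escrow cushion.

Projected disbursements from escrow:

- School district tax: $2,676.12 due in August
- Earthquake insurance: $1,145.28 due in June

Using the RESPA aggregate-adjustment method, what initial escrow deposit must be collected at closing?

Cushion = 2 × $318.45 = $636.90
Trial balance (start $0, +$318.45 each month, − disbursements):
  Oct: +$318.45 → $318.45
  Nov: +$318.45 → $636.90
  Dec: +$318.45 → $955.35
  Jan: +$318.45 → $1,273.80
  Feb: +$318.45 → $1,592.25
  Mar: +$318.45 → $1,910.70
  Apr: +$318.45 → $2,229.15
  May: +$318.45 → $2,547.60
  Jun: +$318.45 − $1,145.28 → $1,720.77
  Jul: +$318.45 → $2,039.22
  Aug: +$318.45 − $2,676.12 → -$318.45
  Sep: +$318.45 → $0.00
Lowest trial balance = -$318.45 (Aug)
Initial deposit = cushion − low point = $636.90 − (-$318.45) = $955.35

$955.35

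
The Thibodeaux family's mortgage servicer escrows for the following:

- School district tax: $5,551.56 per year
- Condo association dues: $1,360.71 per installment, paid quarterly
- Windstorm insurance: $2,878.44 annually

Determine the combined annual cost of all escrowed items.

$13,872.84

School district tax: $5,551.56
Condo association dues: $1,360.71 × 4 = $5,442.84
Windstorm insurance: $2,878.44
Annual escrow total = $13,872.84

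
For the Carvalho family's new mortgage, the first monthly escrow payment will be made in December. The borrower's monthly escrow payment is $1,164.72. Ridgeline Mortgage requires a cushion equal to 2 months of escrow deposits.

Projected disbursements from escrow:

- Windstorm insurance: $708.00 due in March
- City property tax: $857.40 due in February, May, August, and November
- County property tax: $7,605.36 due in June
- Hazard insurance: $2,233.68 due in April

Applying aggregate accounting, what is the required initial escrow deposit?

$6,438.24

Cushion = 2 × $1,164.72 = $2,329.44
Trial balance (start $0, +$1,164.72 each month, − disbursements):
  Dec: +$1,164.72 → $1,164.72
  Jan: +$1,164.72 → $2,329.44
  Feb: +$1,164.72 − $857.40 → $2,636.76
  Mar: +$1,164.72 − $708.00 → $3,093.48
  Apr: +$1,164.72 − $2,233.68 → $2,024.52
  May: +$1,164.72 − $857.40 → $2,331.84
  Jun: +$1,164.72 − $7,605.36 → -$4,108.80
  Jul: +$1,164.72 → -$2,944.08
  Aug: +$1,164.72 − $857.40 → -$2,636.76
  Sep: +$1,164.72 → -$1,472.04
  Oct: +$1,164.72 → -$307.32
  Nov: +$1,164.72 − $857.40 → $0.00
Lowest trial balance = -$4,108.80 (Jun)
Initial deposit = cushion − low point = $2,329.44 − (-$4,108.80) = $6,438.24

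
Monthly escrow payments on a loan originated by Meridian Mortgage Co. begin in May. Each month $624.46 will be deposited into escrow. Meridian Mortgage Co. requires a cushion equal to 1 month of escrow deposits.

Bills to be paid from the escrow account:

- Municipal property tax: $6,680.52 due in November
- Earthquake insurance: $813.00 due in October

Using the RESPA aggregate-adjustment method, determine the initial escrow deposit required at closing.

Cushion = 1 × $624.46 = $624.46
Trial balance (start $0, +$624.46 each month, − disbursements):
  May: +$624.46 → $624.46
  Jun: +$624.46 → $1,248.92
  Jul: +$624.46 → $1,873.38
  Aug: +$624.46 → $2,497.84
  Sep: +$624.46 → $3,122.30
  Oct: +$624.46 − $813.00 → $2,933.76
  Nov: +$624.46 − $6,680.52 → -$3,122.30
  Dec: +$624.46 → -$2,497.84
  Jan: +$624.46 → -$1,873.38
  Feb: +$624.46 → -$1,248.92
  Mar: +$624.46 → -$624.46
  Apr: +$624.46 → $0.00
Lowest trial balance = -$3,122.30 (Nov)
Initial deposit = cushion − low point = $624.46 − (-$3,122.30) = $3,746.76

$3,746.76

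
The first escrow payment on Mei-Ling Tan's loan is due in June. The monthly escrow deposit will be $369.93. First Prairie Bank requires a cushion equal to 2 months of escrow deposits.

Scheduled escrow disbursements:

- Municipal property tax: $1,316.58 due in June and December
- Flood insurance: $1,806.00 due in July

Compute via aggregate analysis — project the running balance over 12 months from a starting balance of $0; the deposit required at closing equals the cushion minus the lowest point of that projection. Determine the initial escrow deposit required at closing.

Cushion = 2 × $369.93 = $739.86
Trial balance (start $0, +$369.93 each month, − disbursements):
  Jun: +$369.93 − $1,316.58 → -$946.65
  Jul: +$369.93 − $1,806.00 → -$2,382.72
  Aug: +$369.93 → -$2,012.79
  Sep: +$369.93 → -$1,642.86
  Oct: +$369.93 → -$1,272.93
  Nov: +$369.93 → -$903.00
  Dec: +$369.93 − $1,316.58 → -$1,849.65
  Jan: +$369.93 → -$1,479.72
  Feb: +$369.93 → -$1,109.79
  Mar: +$369.93 → -$739.86
  Apr: +$369.93 → -$369.93
  May: +$369.93 → $0.00
Lowest trial balance = -$2,382.72 (Jul)
Initial deposit = cushion − low point = $739.86 − (-$2,382.72) = $3,122.58

$3,122.58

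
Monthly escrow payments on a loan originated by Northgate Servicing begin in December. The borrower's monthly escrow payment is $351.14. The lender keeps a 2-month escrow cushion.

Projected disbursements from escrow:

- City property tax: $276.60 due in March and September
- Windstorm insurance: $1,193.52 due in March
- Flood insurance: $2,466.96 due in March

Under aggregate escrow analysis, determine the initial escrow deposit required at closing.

$3,234.80

Cushion = 2 × $351.14 = $702.28
Trial balance (start $0, +$351.14 each month, − disbursements):
  Dec: +$351.14 → $351.14
  Jan: +$351.14 → $702.28
  Feb: +$351.14 → $1,053.42
  Mar: +$351.14 − $3,937.08 → -$2,532.52
  Apr: +$351.14 → -$2,181.38
  May: +$351.14 → -$1,830.24
  Jun: +$351.14 → -$1,479.10
  Jul: +$351.14 → -$1,127.96
  Aug: +$351.14 → -$776.82
  Sep: +$351.14 − $276.60 → -$702.28
  Oct: +$351.14 → -$351.14
  Nov: +$351.14 → $0.00
Lowest trial balance = -$2,532.52 (Mar)
Initial deposit = cushion − low point = $702.28 − (-$2,532.52) = $3,234.80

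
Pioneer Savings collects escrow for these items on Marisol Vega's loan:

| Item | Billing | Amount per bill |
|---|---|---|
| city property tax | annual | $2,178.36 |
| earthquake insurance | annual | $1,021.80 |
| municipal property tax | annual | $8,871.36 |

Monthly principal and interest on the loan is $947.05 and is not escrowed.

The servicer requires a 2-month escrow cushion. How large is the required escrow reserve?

$2,011.92

City property tax: $2,178.36 per year
Earthquake insurance: $1,021.80 per year
Municipal property tax: $8,871.36 per year
Combined annual = $2,178.36 + $1,021.80 + $8,871.36 = $12,071.52
Per month = $12,071.52 / 12 = $1,005.96
Cushion = 2 × $1,005.96 = $2,011.92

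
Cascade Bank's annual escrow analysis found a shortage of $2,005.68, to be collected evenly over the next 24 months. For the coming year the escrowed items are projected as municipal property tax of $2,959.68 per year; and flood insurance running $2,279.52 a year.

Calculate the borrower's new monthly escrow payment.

Municipal property tax = $2,959.68 annually
Flood insurance = $2,279.52 annually
Total annual escrow = $2,959.68 + $2,279.52 = $5,239.20
Monthly escrow = $5,239.20 / 12 = $436.60
Shortage per month = $2,005.68 ÷ 24 = $83.57
New monthly escrow = $436.60 + $83.57 = $520.17

$520.17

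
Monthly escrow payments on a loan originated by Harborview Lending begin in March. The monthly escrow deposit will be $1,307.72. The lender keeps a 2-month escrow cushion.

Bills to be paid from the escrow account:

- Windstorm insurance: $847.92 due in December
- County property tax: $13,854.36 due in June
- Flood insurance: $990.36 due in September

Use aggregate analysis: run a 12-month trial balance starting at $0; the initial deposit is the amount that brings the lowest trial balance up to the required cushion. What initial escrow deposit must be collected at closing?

Cushion = 2 × $1,307.72 = $2,615.44
Trial balance (start $0, +$1,307.72 each month, − disbursements):
  Mar: +$1,307.72 → $1,307.72
  Apr: +$1,307.72 → $2,615.44
  May: +$1,307.72 → $3,923.16
  Jun: +$1,307.72 − $13,854.36 → -$8,623.48
  Jul: +$1,307.72 → -$7,315.76
  Aug: +$1,307.72 → -$6,008.04
  Sep: +$1,307.72 − $990.36 → -$5,690.68
  Oct: +$1,307.72 → -$4,382.96
  Nov: +$1,307.72 → -$3,075.24
  Dec: +$1,307.72 − $847.92 → -$2,615.44
  Jan: +$1,307.72 → -$1,307.72
  Feb: +$1,307.72 → $0.00
Lowest trial balance = -$8,623.48 (Jun)
Initial deposit = cushion − low point = $2,615.44 − (-$8,623.48) = $11,238.92

$11,238.92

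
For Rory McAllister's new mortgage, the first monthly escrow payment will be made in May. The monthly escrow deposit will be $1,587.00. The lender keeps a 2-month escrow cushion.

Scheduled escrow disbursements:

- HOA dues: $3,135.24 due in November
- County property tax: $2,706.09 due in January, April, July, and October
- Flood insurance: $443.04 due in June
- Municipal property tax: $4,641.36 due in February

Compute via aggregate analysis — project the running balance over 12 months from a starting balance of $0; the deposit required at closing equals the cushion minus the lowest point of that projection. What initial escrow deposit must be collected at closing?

Cushion = 2 × $1,587.00 = $3,174.00
Trial balance (start $0, +$1,587.00 each month, − disbursements):
  May: +$1,587.00 → $1,587.00
  Jun: +$1,587.00 − $443.04 → $2,730.96
  Jul: +$1,587.00 − $2,706.09 → $1,611.87
  Aug: +$1,587.00 → $3,198.87
  Sep: +$1,587.00 → $4,785.87
  Oct: +$1,587.00 − $2,706.09 → $3,666.78
  Nov: +$1,587.00 − $3,135.24 → $2,118.54
  Dec: +$1,587.00 → $3,705.54
  Jan: +$1,587.00 − $2,706.09 → $2,586.45
  Feb: +$1,587.00 − $4,641.36 → -$467.91
  Mar: +$1,587.00 → $1,119.09
  Apr: +$1,587.00 − $2,706.09 → $0.00
Lowest trial balance = -$467.91 (Feb)
Initial deposit = cushion − low point = $3,174.00 − (-$467.91) = $3,641.91

$3,641.91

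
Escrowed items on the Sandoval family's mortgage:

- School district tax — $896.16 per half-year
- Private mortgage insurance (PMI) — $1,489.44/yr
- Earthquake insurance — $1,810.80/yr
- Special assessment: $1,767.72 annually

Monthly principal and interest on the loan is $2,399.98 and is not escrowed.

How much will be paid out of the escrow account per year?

School district tax = $896.16 × 2 = $1,792.32 per year
Private mortgage insurance (PMI) = $1,489.44 per year
Earthquake insurance = $1,810.80 per year
Special assessment = $1,767.72 per year
Combined annual = $6,860.28

$6,860.28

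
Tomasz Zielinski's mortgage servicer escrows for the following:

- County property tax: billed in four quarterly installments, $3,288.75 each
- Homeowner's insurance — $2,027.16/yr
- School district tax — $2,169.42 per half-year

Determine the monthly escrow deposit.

County property tax: $3,288.75 × 4 = $13,155.00 per year
Homeowner's insurance: $2,027.16 per year
School district tax: $2,169.42 × 2 = $4,338.84 per year
Total annual escrow = $13,155.00 + $2,027.16 + $4,338.84 = $19,521.00
Base monthly escrow = $19,521.00 / 12 = $1,626.75

$1,626.75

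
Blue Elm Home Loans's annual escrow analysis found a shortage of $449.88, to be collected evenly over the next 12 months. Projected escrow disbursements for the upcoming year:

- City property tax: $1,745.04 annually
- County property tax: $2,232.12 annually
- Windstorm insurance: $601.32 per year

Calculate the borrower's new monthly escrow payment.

$419.03

City property tax = $1,745.04 annually
County property tax = $2,232.12 annually
Windstorm insurance = $601.32 annually
Yearly total = $4,578.48
Base monthly escrow = $4,578.48 ÷ 12 = $381.54
Shortage spread = $449.88 / 12 = $37.49/mo
Adjusted monthly = $381.54 + $37.49 = $419.03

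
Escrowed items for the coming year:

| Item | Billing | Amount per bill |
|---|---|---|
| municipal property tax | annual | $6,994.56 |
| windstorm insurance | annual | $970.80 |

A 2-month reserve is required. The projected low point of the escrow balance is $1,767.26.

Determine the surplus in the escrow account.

Municipal property tax = $6,994.56/yr
Windstorm insurance = $970.80/yr
Total per year = $7,965.36
Monthly = $7,965.36 / 12 = $663.78
Cushion = 2 × $663.78 = $1,327.56
Surplus = $1,767.26 − $1,327.56 = $439.70

$439.70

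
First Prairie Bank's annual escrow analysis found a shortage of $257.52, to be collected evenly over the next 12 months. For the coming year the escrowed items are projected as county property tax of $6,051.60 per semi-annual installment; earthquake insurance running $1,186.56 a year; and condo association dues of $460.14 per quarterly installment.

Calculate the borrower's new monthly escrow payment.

$1,282.32

County property tax: $6,051.60 × 2 = $12,103.20 annually
Earthquake insurance: $1,186.56 annually
Condo association dues: $460.14 × 4 = $1,840.56 annually
Yearly total = $12,103.20 + $1,186.56 + $1,840.56 = $15,130.32
Monthly = $15,130.32 ÷ 12 = $1,260.86
Monthly shortage recovery: $257.52 ÷ 12 = $21.46
Adjusted monthly = $1,260.86 + $21.46 = $1,282.32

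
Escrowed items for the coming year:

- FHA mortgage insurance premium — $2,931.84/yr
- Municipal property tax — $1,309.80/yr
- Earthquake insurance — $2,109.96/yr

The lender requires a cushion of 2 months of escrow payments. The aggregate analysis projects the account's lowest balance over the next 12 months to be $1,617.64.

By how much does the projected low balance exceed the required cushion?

$559.04

FHA mortgage insurance premium: $2,931.84 annually
Municipal property tax: $1,309.80 annually
Earthquake insurance: $2,109.96 annually
Annual escrow total = $6,351.60
Per month = $6,351.60 / 12 = $529.30
Cushion = 2 × $529.30 = $1,058.60
Surplus = $1,617.64 − $1,058.60 = $559.04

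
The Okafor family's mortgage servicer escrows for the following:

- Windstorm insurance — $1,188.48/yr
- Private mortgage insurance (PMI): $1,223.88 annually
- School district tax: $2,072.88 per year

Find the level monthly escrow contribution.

Windstorm insurance — $1,188.48 annually
Private mortgage insurance (PMI) — $1,223.88 annually
School district tax — $2,072.88 annually
Combined annual = $1,188.48 + $1,223.88 + $2,072.88 = $4,485.24
Monthly = $4,485.24 ÷ 12 = $373.77

$373.77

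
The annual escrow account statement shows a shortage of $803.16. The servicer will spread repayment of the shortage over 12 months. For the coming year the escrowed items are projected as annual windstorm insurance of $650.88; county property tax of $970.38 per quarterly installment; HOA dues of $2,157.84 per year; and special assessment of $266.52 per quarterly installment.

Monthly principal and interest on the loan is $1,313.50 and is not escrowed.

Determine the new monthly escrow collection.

Windstorm insurance — $650.88/yr
County property tax — $970.38 × 4 = $3,881.52/yr
HOA dues — $2,157.84/yr
Special assessment — $266.52 × 4 = $1,066.08/yr
Total annual escrow = $650.88 + $3,881.52 + $2,157.84 + $1,066.08 = $7,756.32
Monthly escrow = $7,756.32 ÷ 12 = $646.36
Shortage per month = $803.16 / 12 = $66.93
New monthly escrow = $646.36 + $66.93 = $713.29

$713.29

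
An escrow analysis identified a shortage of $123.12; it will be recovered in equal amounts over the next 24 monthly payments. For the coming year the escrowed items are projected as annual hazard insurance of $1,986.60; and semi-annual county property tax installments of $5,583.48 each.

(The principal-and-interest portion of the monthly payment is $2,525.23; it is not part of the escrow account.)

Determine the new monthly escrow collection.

Hazard insurance = $1,986.60
County property tax = $5,583.48 × 2 = $11,166.96
Annual escrow total = $1,986.60 + $11,166.96 = $13,153.56
Monthly escrow = $13,153.56 / 12 = $1,096.13
Shortage spread = $123.12 ÷ 24 = $5.13/mo
New monthly escrow = $1,096.13 + $5.13 = $1,101.26

$1,101.26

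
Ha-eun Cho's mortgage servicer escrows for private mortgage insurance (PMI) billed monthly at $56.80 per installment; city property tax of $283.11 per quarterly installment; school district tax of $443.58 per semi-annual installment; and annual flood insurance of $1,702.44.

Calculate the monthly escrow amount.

Private mortgage insurance (PMI) — $56.80 × 12 = $681.60 annually
City property tax — $283.11 × 4 = $1,132.44 annually
School district tax — $443.58 × 2 = $887.16 annually
Flood insurance — $1,702.44 annually
Combined annual = $681.60 + $1,132.44 + $887.16 + $1,702.44 = $4,403.64
Base monthly escrow = $4,403.64 ÷ 12 = $366.97

$366.97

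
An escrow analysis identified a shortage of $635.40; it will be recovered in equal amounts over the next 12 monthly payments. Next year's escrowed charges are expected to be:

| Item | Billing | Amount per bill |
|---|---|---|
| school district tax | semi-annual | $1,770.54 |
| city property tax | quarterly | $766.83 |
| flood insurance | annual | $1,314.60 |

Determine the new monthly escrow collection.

$713.20

School district tax = $1,770.54 × 2 = $3,541.08
City property tax = $766.83 × 4 = $3,067.32
Flood insurance = $1,314.60
Total per year = $7,923.00
Base monthly escrow = $7,923.00 / 12 = $660.25
Shortage per month = $635.40 ÷ 12 = $52.95
Adjusted monthly = $660.25 + $52.95 = $713.20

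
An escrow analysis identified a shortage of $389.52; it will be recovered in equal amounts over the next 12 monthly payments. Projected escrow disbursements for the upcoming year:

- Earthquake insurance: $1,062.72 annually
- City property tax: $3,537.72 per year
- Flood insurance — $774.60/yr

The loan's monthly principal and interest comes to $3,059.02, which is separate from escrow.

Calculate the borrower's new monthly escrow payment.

$480.38

Earthquake insurance = $1,062.72 per year
City property tax = $3,537.72 per year
Flood insurance = $774.60 per year
Total per year = $1,062.72 + $3,537.72 + $774.60 = $5,375.04
Monthly escrow = $5,375.04 / 12 = $447.92
Shortage spread = $389.52 / 12 = $32.46/mo
Adjusted monthly = $447.92 + $32.46 = $480.38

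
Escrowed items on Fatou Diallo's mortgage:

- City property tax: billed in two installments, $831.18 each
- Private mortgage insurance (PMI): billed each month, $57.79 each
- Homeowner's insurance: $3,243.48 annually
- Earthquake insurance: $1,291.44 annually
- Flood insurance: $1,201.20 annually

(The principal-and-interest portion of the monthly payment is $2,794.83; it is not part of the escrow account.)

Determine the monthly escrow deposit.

$674.33

City property tax: $831.18 × 2 = $1,662.36 annually
Private mortgage insurance (PMI): $57.79 × 12 = $693.48 annually
Homeowner's insurance: $3,243.48 annually
Earthquake insurance: $1,291.44 annually
Flood insurance: $1,201.20 annually
Annual escrow total = $8,091.96
Monthly escrow = $8,091.96 / 12 = $674.33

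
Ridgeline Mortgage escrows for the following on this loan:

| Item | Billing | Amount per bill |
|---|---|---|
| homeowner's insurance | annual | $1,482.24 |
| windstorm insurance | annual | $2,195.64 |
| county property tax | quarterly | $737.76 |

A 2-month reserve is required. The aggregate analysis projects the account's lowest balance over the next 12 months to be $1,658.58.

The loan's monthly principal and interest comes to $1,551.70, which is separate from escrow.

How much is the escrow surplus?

$553.76

Homeowner's insurance: $1,482.24/yr
Windstorm insurance: $2,195.64/yr
County property tax: $737.76 × 4 = $2,951.04/yr
Combined annual = $6,628.92
Base monthly escrow = $6,628.92 / 12 = $552.41
Cushion = 2 × $552.41 = $1,104.82
Surplus = $1,658.58 − $1,104.82 = $553.76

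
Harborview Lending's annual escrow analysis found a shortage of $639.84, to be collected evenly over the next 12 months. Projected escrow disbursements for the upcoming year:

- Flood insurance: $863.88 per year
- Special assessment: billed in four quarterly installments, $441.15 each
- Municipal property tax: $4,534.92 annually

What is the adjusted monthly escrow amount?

Flood insurance — $863.88 annually
Special assessment — $441.15 × 4 = $1,764.60 annually
Municipal property tax — $4,534.92 annually
Total annual escrow = $863.88 + $1,764.60 + $4,534.92 = $7,163.40
Base monthly escrow = $7,163.40 / 12 = $596.95
Shortage per month = $639.84 ÷ 12 = $53.32
New monthly escrow = $596.95 + $53.32 = $650.27

$650.27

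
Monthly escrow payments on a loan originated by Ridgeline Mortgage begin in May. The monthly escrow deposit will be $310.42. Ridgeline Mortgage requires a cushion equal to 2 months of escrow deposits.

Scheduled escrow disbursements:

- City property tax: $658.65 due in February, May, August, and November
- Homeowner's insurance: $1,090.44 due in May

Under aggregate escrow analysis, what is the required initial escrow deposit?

Cushion = 2 × $310.42 = $620.84
Trial balance (start $0, +$310.42 each month, − disbursements):
  May: +$310.42 − $1,749.09 → -$1,438.67
  Jun: +$310.42 → -$1,128.25
  Jul: +$310.42 → -$817.83
  Aug: +$310.42 − $658.65 → -$1,166.06
  Sep: +$310.42 → -$855.64
  Oct: +$310.42 → -$545.22
  Nov: +$310.42 − $658.65 → -$893.45
  Dec: +$310.42 → -$583.03
  Jan: +$310.42 → -$272.61
  Feb: +$310.42 − $658.65 → -$620.84
  Mar: +$310.42 → -$310.42
  Apr: +$310.42 → $0.00
Lowest trial balance = -$1,438.67 (May)
Initial deposit = cushion − low point = $620.84 − (-$1,438.67) = $2,059.51

$2,059.51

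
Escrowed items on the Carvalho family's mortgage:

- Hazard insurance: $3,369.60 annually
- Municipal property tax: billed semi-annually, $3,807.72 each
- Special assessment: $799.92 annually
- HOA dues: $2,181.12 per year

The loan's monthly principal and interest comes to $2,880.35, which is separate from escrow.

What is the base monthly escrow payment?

$1,163.84

Hazard insurance = $3,369.60 annually
Municipal property tax = $3,807.72 × 2 = $7,615.44 annually
Special assessment = $799.92 annually
HOA dues = $2,181.12 annually
Yearly total = $3,369.60 + $7,615.44 + $799.92 + $2,181.12 = $13,966.08
Per month = $13,966.08 / 12 = $1,163.84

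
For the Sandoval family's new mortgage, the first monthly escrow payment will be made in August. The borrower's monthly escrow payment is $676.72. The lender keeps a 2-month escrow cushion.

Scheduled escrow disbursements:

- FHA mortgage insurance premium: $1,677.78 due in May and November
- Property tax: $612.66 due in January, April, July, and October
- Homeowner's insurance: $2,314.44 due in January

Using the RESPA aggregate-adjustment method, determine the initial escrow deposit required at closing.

$2,510.66

Cushion = 2 × $676.72 = $1,353.44
Trial balance (start $0, +$676.72 each month, − disbursements):
  Aug: +$676.72 → $676.72
  Sep: +$676.72 → $1,353.44
  Oct: +$676.72 − $612.66 → $1,417.50
  Nov: +$676.72 − $1,677.78 → $416.44
  Dec: +$676.72 → $1,093.16
  Jan: +$676.72 − $2,927.10 → -$1,157.22
  Feb: +$676.72 → -$480.50
  Mar: +$676.72 → $196.22
  Apr: +$676.72 − $612.66 → $260.28
  May: +$676.72 − $1,677.78 → -$740.78
  Jun: +$676.72 → -$64.06
  Jul: +$676.72 − $612.66 → $0.00
Lowest trial balance = -$1,157.22 (Jan)
Initial deposit = cushion − low point = $1,353.44 − (-$1,157.22) = $2,510.66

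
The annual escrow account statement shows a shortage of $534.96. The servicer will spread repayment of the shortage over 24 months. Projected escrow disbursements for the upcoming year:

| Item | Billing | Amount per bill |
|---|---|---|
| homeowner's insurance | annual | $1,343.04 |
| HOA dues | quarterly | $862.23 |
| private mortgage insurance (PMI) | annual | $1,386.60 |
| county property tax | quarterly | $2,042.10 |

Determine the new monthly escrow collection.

$1,217.87

Homeowner's insurance — $1,343.04 per year
HOA dues — $862.23 × 4 = $3,448.92 per year
Private mortgage insurance (PMI) — $1,386.60 per year
County property tax — $2,042.10 × 4 = $8,168.40 per year
Total per year = $14,346.96
Per month = $14,346.96 ÷ 12 = $1,195.58
Monthly shortage recovery: $534.96 / 24 = $22.29
Adjusted monthly = $1,195.58 + $22.29 = $1,217.87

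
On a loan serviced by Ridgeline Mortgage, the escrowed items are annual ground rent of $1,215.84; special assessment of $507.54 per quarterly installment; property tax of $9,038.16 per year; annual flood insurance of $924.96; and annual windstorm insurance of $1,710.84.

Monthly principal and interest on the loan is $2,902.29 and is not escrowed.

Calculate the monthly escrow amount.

$1,243.33

Ground rent = $1,215.84
Special assessment = $507.54 × 4 = $2,030.16
Property tax = $9,038.16
Flood insurance = $924.96
Windstorm insurance = $1,710.84
Annual escrow total = $1,215.84 + $2,030.16 + $9,038.16 + $924.96 + $1,710.84 = $14,919.96
Monthly = $14,919.96 / 12 = $1,243.33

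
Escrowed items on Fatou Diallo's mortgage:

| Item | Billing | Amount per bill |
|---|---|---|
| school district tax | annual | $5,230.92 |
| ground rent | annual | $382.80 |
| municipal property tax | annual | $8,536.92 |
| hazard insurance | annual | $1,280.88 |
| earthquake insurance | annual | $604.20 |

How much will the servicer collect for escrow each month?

$1,336.31

School district tax — $5,230.92
Ground rent — $382.80
Municipal property tax — $8,536.92
Hazard insurance — $1,280.88
Earthquake insurance — $604.20
Annual escrow total = $16,035.72
Monthly = $16,035.72 / 12 = $1,336.31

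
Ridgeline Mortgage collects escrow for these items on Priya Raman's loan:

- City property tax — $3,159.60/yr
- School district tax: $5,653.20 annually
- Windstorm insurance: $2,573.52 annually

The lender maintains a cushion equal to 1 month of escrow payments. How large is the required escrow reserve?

$948.86

City property tax = $3,159.60 annually
School district tax = $5,653.20 annually
Windstorm insurance = $2,573.52 annually
Total per year = $3,159.60 + $5,653.20 + $2,573.52 = $11,386.32
Monthly = $11,386.32 ÷ 12 = $948.86
Cushion = 1 × $948.86 = $948.86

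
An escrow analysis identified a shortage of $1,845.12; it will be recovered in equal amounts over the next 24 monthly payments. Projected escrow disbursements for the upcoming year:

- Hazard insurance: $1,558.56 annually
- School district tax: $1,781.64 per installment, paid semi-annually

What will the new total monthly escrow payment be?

$503.70

Hazard insurance — $1,558.56
School district tax — $1,781.64 × 2 = $3,563.28
Annual escrow total = $5,121.84
Monthly escrow = $5,121.84 ÷ 12 = $426.82
Shortage spread = $1,845.12 ÷ 24 = $76.88/mo
New monthly escrow = $426.82 + $76.88 = $503.70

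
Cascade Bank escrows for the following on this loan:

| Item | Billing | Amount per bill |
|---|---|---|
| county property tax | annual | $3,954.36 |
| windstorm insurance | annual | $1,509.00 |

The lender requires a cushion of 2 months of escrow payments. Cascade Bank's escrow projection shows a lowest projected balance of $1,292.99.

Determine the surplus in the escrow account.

County property tax = $3,954.36
Windstorm insurance = $1,509.00
Annual escrow total = $3,954.36 + $1,509.00 = $5,463.36
Base monthly escrow = $5,463.36 / 12 = $455.28
Required cushion = 2 × $455.28 = $910.56
Excess over cushion: $1,292.99 − $910.56 = $382.43

$382.43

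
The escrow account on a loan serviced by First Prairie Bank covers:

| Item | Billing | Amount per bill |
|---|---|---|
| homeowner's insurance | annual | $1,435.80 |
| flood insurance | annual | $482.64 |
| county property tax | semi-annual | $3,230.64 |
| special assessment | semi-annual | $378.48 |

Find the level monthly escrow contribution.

$761.39

Homeowner's insurance: $1,435.80 annually
Flood insurance: $482.64 annually
County property tax: $3,230.64 × 2 = $6,461.28 annually
Special assessment: $378.48 × 2 = $756.96 annually
Annual escrow total = $1,435.80 + $482.64 + $6,461.28 + $756.96 = $9,136.68
Monthly = $9,136.68 / 12 = $761.39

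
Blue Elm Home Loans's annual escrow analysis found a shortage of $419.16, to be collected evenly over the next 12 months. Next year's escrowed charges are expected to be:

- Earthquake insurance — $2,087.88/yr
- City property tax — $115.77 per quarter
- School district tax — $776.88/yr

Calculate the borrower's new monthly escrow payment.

$312.25

Earthquake insurance — $2,087.88 per year
City property tax — $115.77 × 4 = $463.08 per year
School district tax — $776.88 per year
Total annual escrow = $2,087.88 + $463.08 + $776.88 = $3,327.84
Base monthly escrow = $3,327.84 / 12 = $277.32
Monthly shortage recovery: $419.16 ÷ 12 = $34.93
New monthly escrow = $277.32 + $34.93 = $312.25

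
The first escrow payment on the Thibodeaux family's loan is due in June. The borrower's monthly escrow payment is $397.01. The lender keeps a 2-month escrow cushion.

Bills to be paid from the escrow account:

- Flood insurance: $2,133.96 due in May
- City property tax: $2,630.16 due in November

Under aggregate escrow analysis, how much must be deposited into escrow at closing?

$1,042.12

Cushion = 2 × $397.01 = $794.02
Trial balance (start $0, +$397.01 each month, − disbursements):
  Jun: +$397.01 → $397.01
  Jul: +$397.01 → $794.02
  Aug: +$397.01 → $1,191.03
  Sep: +$397.01 → $1,588.04
  Oct: +$397.01 → $1,985.05
  Nov: +$397.01 − $2,630.16 → -$248.10
  Dec: +$397.01 → $148.91
  Jan: +$397.01 → $545.92
  Feb: +$397.01 → $942.93
  Mar: +$397.01 → $1,339.94
  Apr: +$397.01 → $1,736.95
  May: +$397.01 − $2,133.96 → $0.00
Lowest trial balance = -$248.10 (Nov)
Initial deposit = cushion − low point = $794.02 − (-$248.10) = $1,042.12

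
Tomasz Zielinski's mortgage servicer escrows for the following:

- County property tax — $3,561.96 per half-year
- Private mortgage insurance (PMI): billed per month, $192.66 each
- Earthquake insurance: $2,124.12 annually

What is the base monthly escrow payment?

$963.33

County property tax — $3,561.96 × 2 = $7,123.92
Private mortgage insurance (PMI) — $192.66 × 12 = $2,311.92
Earthquake insurance — $2,124.12
Total per year = $7,123.92 + $2,311.92 + $2,124.12 = $11,559.96
Base monthly escrow = $11,559.96 / 12 = $963.33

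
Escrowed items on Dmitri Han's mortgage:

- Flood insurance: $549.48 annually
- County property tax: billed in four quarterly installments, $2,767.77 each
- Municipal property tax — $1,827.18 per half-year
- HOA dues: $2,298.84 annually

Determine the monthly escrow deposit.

$1,464.48

Flood insurance = $549.48 per year
County property tax = $2,767.77 × 4 = $11,071.08 per year
Municipal property tax = $1,827.18 × 2 = $3,654.36 per year
HOA dues = $2,298.84 per year
Yearly total = $17,573.76
Monthly = $17,573.76 / 12 = $1,464.48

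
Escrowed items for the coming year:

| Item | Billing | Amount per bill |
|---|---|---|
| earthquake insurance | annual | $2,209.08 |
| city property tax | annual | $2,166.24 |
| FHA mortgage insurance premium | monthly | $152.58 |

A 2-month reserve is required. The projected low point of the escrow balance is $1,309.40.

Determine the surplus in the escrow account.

Earthquake insurance — $2,209.08
City property tax — $2,166.24
FHA mortgage insurance premium — $152.58 × 12 = $1,830.96
Annual escrow total = $6,206.28
Monthly escrow = $6,206.28 ÷ 12 = $517.19
Cushion = 2 × $517.19 = $1,034.38
Excess over cushion: $1,309.40 − $1,034.38 = $275.02

$275.02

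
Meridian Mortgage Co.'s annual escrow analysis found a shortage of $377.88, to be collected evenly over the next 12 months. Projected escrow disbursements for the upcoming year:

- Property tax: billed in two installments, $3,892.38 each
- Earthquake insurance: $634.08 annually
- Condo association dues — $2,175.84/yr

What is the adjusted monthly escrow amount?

$914.38

Property tax — $3,892.38 × 2 = $7,784.76 annually
Earthquake insurance — $634.08 annually
Condo association dues — $2,175.84 annually
Total per year = $10,594.68
Per month = $10,594.68 ÷ 12 = $882.89
Shortage spread = $377.88 ÷ 12 = $31.49/mo
Adjusted monthly = $882.89 + $31.49 = $914.38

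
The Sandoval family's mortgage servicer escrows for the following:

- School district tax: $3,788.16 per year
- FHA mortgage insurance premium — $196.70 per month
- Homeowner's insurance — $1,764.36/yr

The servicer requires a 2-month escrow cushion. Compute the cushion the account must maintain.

School district tax = $3,788.16 per year
FHA mortgage insurance premium = $196.70 × 12 = $2,360.40 per year
Homeowner's insurance = $1,764.36 per year
Total annual escrow = $7,912.92
Base monthly escrow = $7,912.92 / 12 = $659.41
Cushion = 2 × $659.41 = $1,318.82

$1,318.82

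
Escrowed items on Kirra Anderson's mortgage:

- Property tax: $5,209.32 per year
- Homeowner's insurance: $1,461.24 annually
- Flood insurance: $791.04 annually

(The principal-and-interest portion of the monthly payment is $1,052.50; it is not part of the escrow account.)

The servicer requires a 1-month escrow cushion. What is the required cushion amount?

Property tax: $5,209.32 annually
Homeowner's insurance: $1,461.24 annually
Flood insurance: $791.04 annually
Yearly total = $7,461.60
Base monthly escrow = $7,461.60 ÷ 12 = $621.80
Cushion = 1 × $621.80 = $621.80

$621.80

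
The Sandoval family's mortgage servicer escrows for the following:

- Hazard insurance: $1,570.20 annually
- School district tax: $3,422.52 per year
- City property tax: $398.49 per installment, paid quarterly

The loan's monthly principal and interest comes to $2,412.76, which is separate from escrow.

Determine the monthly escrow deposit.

$548.89

Hazard insurance = $1,570.20/yr
School district tax = $3,422.52/yr
City property tax = $398.49 × 4 = $1,593.96/yr
Yearly total = $1,570.20 + $3,422.52 + $1,593.96 = $6,586.68
Per month = $6,586.68 / 12 = $548.89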